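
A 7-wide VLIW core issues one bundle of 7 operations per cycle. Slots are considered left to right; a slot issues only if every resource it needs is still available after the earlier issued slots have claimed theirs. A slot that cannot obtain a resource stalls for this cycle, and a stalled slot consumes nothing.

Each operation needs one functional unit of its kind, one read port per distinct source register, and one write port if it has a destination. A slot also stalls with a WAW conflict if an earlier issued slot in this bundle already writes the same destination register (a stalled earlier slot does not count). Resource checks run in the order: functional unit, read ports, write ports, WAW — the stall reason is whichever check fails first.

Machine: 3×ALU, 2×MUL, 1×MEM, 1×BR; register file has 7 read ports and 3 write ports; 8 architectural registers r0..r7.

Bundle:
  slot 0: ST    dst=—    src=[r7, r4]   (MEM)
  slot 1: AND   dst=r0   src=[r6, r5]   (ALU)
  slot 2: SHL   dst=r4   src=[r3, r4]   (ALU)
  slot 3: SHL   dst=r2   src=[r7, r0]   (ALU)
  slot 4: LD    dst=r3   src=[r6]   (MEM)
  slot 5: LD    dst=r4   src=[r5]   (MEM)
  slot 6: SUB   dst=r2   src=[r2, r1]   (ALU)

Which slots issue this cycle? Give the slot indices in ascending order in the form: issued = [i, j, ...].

issued = [0, 1, 2]

(0) want 1×MEM +2rd +0wr — yes → AL3|MU2|ME0|BR1|rd5|wr3
(1) want 1×ALU +2rd +1wr — yes → AL2|MU2|ME0|BR1|rd3|wr2
(2) want 1×ALU +2rd +1wr — yes → AL1|MU2|ME0|BR1|rd1|wr1
(3) want 1×ALU +2rd +1wr — RD_PORT → AL1|MU2|ME0|BR1|rd1|wr1
(4) want 1×MEM +1rd +1wr — FU → AL1|MU2|ME0|BR1|rd1|wr1
(5) want 1×MEM +1rd +1wr — FU → AL1|MU2|ME0|BR1|rd1|wr1
(6) want 1×ALU +2rd +1wr — RD_PORT → AL1|MU2|ME0|BR1|rd1|wr1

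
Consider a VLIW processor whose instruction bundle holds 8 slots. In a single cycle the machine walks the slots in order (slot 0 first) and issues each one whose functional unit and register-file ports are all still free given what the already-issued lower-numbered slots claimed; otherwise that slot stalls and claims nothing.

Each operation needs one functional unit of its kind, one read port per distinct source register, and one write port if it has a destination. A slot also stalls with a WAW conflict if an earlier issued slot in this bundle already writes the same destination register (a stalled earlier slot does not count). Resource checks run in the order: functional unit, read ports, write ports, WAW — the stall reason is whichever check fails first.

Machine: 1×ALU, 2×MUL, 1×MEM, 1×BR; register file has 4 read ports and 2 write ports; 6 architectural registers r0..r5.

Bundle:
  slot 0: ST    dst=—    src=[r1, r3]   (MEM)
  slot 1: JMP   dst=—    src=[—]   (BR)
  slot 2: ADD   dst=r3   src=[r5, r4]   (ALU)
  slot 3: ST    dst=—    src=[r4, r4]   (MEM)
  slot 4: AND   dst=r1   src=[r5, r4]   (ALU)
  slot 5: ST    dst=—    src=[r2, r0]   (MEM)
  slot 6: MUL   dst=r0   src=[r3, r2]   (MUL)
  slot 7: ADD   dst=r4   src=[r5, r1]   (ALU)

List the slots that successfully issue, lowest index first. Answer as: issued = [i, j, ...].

#0 MEM src=r1,r3 dispatched  <A:1 Mu:2 Ld:0 B:1 rd:2 wr:2>
#1 BR src=- dispatched  <A:1 Mu:2 Ld:0 B:0 rd:2 wr:2>
#2 ALU src=r5,r4 dispatched  <A:0 Mu:2 Ld:0 B:0 rd:0 wr:1>
#3 MEM src=r4,r4 held:FU  <A:0 Mu:2 Ld:0 B:0 rd:0 wr:1>
#4 ALU src=r5,r4 held:FU  <A:0 Mu:2 Ld:0 B:0 rd:0 wr:1>
#5 MEM src=r2,r0 held:FU  <A:0 Mu:2 Ld:0 B:0 rd:0 wr:1>
#6 MUL src=r3,r2 held:RD_PORT  <A:0 Mu:2 Ld:0 B:0 rd:0 wr:1>
#7 ALU src=r5,r1 held:FU  <A:0 Mu:2 Ld:0 B:0 rd:0 wr:1>

issued = [0, 1, 2]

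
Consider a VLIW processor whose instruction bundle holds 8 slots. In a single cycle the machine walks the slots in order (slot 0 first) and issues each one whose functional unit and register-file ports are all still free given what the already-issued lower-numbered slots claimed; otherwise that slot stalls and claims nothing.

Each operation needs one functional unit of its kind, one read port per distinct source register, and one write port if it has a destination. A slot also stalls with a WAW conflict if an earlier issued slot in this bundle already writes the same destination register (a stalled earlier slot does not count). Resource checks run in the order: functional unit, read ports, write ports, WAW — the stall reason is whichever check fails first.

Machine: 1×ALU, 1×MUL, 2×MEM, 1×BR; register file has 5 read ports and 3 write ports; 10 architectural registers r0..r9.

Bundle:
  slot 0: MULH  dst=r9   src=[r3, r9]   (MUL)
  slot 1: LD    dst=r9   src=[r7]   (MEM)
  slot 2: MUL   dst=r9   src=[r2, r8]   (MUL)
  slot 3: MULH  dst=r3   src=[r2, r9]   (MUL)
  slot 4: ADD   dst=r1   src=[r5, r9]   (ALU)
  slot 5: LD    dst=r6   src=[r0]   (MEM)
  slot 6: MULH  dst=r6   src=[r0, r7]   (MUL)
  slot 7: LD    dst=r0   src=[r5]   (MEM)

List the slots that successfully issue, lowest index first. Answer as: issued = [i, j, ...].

[0] MUL needs rd=2 wr=1: ok; after: ALU=1 MUL=0 MEM=2 BR=1, R=3, W=2
[1] MEM needs rd=1 wr=1: WAW; after: ALU=1 MUL=0 MEM=2 BR=1, R=3, W=2
[2] MUL needs rd=2 wr=1: FU; after: ALU=1 MUL=0 MEM=2 BR=1, R=3, W=2
[3] MUL needs rd=2 wr=1: FU; after: ALU=1 MUL=0 MEM=2 BR=1, R=3, W=2
[4] ALU needs rd=2 wr=1: ok; after: ALU=0 MUL=0 MEM=2 BR=1, R=1, W=1
[5] MEM needs rd=1 wr=1: ok; after: ALU=0 MUL=0 MEM=1 BR=1, R=0, W=0
[6] MUL needs rd=2 wr=1: FU; after: ALU=0 MUL=0 MEM=1 BR=1, R=0, W=0
[7] MEM needs rd=1 wr=1: RD_PORT; after: ALU=0 MUL=0 MEM=1 BR=1, R=0, W=0

issued = [0, 4, 5]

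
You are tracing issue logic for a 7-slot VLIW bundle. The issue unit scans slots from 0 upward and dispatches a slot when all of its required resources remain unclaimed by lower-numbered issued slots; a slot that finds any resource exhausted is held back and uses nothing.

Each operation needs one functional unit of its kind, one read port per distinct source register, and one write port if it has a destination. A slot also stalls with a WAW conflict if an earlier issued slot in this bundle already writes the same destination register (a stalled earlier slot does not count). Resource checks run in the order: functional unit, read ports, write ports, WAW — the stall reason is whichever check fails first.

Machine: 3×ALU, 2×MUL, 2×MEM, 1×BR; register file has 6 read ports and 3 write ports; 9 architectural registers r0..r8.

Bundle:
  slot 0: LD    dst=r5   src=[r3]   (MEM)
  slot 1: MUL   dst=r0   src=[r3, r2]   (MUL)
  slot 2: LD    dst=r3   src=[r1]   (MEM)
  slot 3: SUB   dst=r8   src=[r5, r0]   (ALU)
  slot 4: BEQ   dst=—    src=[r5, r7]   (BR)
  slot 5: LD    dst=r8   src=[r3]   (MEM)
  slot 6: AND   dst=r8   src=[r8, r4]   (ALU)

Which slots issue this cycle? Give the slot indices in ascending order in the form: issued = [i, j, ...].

issued = [0, 1, 2, 4]

  0. MEM→r5 ⇒ go  {3A/2Mu/1Ld/1B | 5r 2w}
  1. MUL→r0 ⇒ go  {3A/1Mu/1Ld/1B | 3r 1w}
  2. MEM→r3 ⇒ go  {3A/1Mu/0Ld/1B | 2r 0w}
  3. ALU→r8 ⇒ no(WR_PORT)  {3A/1Mu/0Ld/1B | 2r 0w}
  4. BR ⇒ go  {3A/1Mu/0Ld/0B | 0r 0w}
  5. MEM→r8 ⇒ no(FU)  {3A/1Mu/0Ld/0B | 0r 0w}
  6. ALU→r8 ⇒ no(RD_PORT)  {3A/1Mu/0Ld/0B | 0r 0w}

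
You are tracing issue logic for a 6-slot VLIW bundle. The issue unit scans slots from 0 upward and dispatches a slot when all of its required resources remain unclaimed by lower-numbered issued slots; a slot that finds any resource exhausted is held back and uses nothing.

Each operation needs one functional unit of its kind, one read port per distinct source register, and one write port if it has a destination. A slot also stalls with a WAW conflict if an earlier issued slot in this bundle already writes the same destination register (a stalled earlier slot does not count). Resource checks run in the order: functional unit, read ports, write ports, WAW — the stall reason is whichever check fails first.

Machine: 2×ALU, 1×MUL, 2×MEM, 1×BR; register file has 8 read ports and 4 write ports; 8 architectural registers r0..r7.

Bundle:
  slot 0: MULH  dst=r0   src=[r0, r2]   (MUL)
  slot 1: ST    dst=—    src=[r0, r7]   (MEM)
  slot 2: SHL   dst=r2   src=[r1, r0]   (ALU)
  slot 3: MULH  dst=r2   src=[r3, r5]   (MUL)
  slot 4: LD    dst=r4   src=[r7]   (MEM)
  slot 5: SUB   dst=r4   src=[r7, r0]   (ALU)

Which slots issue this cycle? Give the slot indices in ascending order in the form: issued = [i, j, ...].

  0. MUL→r0 ⇒ go  {2A/0Mu/2Ld/1B | 6r 3w}
  1. MEM ⇒ go  {2A/0Mu/1Ld/1B | 4r 3w}
  2. ALU→r2 ⇒ go  {1A/0Mu/1Ld/1B | 2r 2w}
  3. MUL→r2 ⇒ no(FU)  {1A/0Mu/1Ld/1B | 2r 2w}
  4. MEM→r4 ⇒ go  {1A/0Mu/0Ld/1B | 1r 1w}
  5. ALU→r4 ⇒ no(RD_PORT)  {1A/0Mu/0Ld/1B | 1r 1w}

issued = [0, 1, 2, 4]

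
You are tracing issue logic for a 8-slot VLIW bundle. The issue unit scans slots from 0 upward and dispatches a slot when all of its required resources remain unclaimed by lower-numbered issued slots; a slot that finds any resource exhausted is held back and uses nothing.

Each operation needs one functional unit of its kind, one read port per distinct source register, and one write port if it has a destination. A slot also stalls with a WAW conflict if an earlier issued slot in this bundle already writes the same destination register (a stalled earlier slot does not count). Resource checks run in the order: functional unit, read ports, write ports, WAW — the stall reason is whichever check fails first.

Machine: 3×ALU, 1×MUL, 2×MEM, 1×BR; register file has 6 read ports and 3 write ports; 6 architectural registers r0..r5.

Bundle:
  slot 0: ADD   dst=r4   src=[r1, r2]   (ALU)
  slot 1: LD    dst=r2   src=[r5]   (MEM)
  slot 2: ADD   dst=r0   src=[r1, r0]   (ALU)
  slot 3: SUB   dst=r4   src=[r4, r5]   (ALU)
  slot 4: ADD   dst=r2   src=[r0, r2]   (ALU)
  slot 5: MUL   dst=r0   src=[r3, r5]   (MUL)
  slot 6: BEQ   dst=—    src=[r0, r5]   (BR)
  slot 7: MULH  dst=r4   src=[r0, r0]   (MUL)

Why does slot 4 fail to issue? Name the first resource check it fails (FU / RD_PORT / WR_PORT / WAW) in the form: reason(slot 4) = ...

reason(slot 4) = RD_PORT

[0] ALU needs rd=2 wr=1: ok; after: ALU=2 MUL=1 MEM=2 BR=1, R=4, W=2
[1] MEM needs rd=1 wr=1: ok; after: ALU=2 MUL=1 MEM=1 BR=1, R=3, W=1
[2] ALU needs rd=2 wr=1: ok; after: ALU=1 MUL=1 MEM=1 BR=1, R=1, W=0
[3] ALU needs rd=2 wr=1: RD_PORT; after: ALU=1 MUL=1 MEM=1 BR=1, R=1, W=0
[4] ALU needs rd=2 wr=1: RD_PORT; after: ALU=1 MUL=1 MEM=1 BR=1, R=1, W=0
[5] MUL needs rd=2 wr=1: RD_PORT; after: ALU=1 MUL=1 MEM=1 BR=1, R=1, W=0
[6] BR needs rd=2 wr=0: RD_PORT; after: ALU=1 MUL=1 MEM=1 BR=1, R=1, W=0
[7] MUL needs rd=1 wr=1: WR_PORT; after: ALU=1 MUL=1 MEM=1 BR=1, R=1, W=0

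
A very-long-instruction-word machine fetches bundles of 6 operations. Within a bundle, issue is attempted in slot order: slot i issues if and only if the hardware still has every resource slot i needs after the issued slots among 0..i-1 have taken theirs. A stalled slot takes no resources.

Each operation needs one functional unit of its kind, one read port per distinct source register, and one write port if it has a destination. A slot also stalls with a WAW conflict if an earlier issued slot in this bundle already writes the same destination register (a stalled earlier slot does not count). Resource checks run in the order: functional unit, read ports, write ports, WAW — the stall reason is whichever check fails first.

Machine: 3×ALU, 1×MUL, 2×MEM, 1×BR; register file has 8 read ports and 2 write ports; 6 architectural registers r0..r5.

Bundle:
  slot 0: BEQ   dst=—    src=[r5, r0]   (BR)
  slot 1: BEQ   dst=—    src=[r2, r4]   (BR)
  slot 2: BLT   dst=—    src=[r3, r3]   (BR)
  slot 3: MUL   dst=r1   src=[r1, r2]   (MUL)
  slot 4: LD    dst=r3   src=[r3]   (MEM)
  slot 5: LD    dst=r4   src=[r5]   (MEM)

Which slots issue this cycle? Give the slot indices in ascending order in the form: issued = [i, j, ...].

#0 BR src=r5,r0 dispatched  <A:3 Mu:1 Ld:2 B:0 rd:6 wr:2>
#1 BR src=r2,r4 held:FU  <A:3 Mu:1 Ld:2 B:0 rd:6 wr:2>
#2 BR src=r3,r3 held:FU  <A:3 Mu:1 Ld:2 B:0 rd:6 wr:2>
#3 MUL src=r1,r2 dispatched  <A:3 Mu:0 Ld:2 B:0 rd:4 wr:1>
#4 MEM src=r3 dispatched  <A:3 Mu:0 Ld:1 B:0 rd:3 wr:0>
#5 MEM src=r5 held:WR_PORT  <A:3 Mu:0 Ld:1 B:0 rd:3 wr:0>

issued = [0, 3, 4]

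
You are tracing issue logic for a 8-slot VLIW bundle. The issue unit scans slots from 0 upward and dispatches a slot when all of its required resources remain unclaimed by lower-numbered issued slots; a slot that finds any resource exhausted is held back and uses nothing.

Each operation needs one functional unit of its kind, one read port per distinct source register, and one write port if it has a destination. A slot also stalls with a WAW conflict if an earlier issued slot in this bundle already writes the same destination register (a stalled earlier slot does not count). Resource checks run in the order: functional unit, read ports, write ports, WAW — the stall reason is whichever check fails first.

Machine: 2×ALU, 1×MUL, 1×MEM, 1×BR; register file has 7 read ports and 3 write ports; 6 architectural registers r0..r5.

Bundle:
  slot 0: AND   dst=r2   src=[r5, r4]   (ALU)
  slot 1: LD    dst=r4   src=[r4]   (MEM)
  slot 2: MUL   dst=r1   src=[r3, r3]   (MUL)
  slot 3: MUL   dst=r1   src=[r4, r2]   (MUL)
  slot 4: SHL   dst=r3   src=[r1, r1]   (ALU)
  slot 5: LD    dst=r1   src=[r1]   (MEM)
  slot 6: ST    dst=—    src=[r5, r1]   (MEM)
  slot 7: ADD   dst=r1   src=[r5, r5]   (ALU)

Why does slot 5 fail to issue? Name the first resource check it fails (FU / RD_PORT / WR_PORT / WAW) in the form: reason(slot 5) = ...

reason(slot 5) = FU

#0 ALU src=r5,r4 dispatched  <A:1 Mu:1 Ld:1 B:1 rd:5 wr:2>
#1 MEM src=r4 dispatched  <A:1 Mu:1 Ld:0 B:1 rd:4 wr:1>
#2 MUL src=r3,r3 dispatched  <A:1 Mu:0 Ld:0 B:1 rd:3 wr:0>
#3 MUL src=r4,r2 held:FU  <A:1 Mu:0 Ld:0 B:1 rd:3 wr:0>
#4 ALU src=r1,r1 held:WR_PORT  <A:1 Mu:0 Ld:0 B:1 rd:3 wr:0>
#5 MEM src=r1 held:FU  <A:1 Mu:0 Ld:0 B:1 rd:3 wr:0>
#6 MEM src=r5,r1 held:FU  <A:1 Mu:0 Ld:0 B:1 rd:3 wr:0>
#7 ALU src=r5,r5 held:WR_PORT  <A:1 Mu:0 Ld:0 B:1 rd:3 wr:0>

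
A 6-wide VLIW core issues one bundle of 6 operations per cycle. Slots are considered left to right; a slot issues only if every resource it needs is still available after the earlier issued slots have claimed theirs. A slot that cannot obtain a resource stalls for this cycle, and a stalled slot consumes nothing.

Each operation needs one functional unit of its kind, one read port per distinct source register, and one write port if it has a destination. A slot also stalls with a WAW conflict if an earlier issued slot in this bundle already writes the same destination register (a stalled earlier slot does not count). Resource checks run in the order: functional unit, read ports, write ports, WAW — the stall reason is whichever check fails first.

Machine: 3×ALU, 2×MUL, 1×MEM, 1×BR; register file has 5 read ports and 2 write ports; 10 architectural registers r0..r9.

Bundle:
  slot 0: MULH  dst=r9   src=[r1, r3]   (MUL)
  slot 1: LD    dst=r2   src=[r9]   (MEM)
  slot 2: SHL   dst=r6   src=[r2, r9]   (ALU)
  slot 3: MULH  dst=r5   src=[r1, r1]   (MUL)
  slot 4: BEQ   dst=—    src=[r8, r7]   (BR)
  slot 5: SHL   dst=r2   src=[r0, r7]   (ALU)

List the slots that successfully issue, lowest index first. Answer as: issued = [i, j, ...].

slot 0 (MUL): ISSUE — free A3,Mu1,Ld1,B1 rp3 wp1
slot 1 (MEM): ISSUE — free A3,Mu1,Ld0,B1 rp2 wp0
slot 2 (ALU): stall WR_PORT — free A3,Mu1,Ld0,B1 rp2 wp0
slot 3 (MUL): stall WR_PORT — free A3,Mu1,Ld0,B1 rp2 wp0
slot 4 (BR): ISSUE — free A3,Mu1,Ld0,B0 rp0 wp0
slot 5 (ALU): stall RD_PORT — free A3,Mu1,Ld0,B0 rp0 wp0

issued = [0, 1, 4]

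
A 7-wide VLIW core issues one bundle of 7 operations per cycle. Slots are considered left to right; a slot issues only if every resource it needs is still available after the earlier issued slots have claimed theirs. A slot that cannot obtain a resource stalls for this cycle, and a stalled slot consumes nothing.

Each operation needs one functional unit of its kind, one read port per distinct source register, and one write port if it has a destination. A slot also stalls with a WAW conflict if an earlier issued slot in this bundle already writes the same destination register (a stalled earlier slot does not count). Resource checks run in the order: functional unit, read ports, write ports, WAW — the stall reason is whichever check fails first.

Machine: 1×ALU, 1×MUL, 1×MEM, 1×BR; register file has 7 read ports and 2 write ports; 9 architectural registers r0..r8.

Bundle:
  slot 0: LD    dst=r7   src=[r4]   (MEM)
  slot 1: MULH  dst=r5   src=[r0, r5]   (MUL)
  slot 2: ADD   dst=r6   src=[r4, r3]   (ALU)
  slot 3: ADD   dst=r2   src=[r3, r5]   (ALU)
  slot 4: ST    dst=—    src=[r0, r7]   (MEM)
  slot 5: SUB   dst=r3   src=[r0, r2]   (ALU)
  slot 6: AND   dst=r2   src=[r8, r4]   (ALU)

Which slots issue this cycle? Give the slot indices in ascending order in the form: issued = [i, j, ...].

[0] MEM needs rd=1 wr=1: ok; after: ALU=1 MUL=1 MEM=0 BR=1, R=6, W=1
[1] MUL needs rd=2 wr=1: ok; after: ALU=1 MUL=0 MEM=0 BR=1, R=4, W=0
[2] ALU needs rd=2 wr=1: WR_PORT; after: ALU=1 MUL=0 MEM=0 BR=1, R=4, W=0
[3] ALU needs rd=2 wr=1: WR_PORT; after: ALU=1 MUL=0 MEM=0 BR=1, R=4, W=0
[4] MEM needs rd=2 wr=0: FU; after: ALU=1 MUL=0 MEM=0 BR=1, R=4, W=0
[5] ALU needs rd=2 wr=1: WR_PORT; after: ALU=1 MUL=0 MEM=0 BR=1, R=4, W=0
[6] ALU needs rd=2 wr=1: WR_PORT; after: ALU=1 MUL=0 MEM=0 BR=1, R=4, W=0

issued = [0, 1]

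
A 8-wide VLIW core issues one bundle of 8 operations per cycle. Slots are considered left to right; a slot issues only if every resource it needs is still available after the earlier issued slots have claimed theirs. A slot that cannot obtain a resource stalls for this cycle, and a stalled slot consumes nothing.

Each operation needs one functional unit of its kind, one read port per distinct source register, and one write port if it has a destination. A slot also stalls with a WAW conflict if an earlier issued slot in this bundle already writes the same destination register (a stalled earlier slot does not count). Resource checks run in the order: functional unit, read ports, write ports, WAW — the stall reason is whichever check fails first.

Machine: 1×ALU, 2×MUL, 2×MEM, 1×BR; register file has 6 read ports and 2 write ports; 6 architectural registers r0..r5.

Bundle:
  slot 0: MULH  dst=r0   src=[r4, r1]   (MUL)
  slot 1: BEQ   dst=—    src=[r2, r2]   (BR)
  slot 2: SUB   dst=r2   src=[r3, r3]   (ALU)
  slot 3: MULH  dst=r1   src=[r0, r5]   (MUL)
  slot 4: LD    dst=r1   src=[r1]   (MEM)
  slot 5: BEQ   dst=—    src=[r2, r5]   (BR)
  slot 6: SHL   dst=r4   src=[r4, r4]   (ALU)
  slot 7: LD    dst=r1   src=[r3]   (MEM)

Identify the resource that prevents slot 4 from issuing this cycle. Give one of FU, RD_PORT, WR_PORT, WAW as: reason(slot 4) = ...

reason(slot 4) = WR_PORT

[0] MUL needs rd=2 wr=1: ok; after: ALU=1 MUL=1 MEM=2 BR=1, R=4, W=1
[1] BR needs rd=1 wr=0: ok; after: ALU=1 MUL=1 MEM=2 BR=0, R=3, W=1
[2] ALU needs rd=1 wr=1: ok; after: ALU=0 MUL=1 MEM=2 BR=0, R=2, W=0
[3] MUL needs rd=2 wr=1: WR_PORT; after: ALU=0 MUL=1 MEM=2 BR=0, R=2, W=0
[4] MEM needs rd=1 wr=1: WR_PORT; after: ALU=0 MUL=1 MEM=2 BR=0, R=2, W=0
[5] BR needs rd=2 wr=0: FU; after: ALU=0 MUL=1 MEM=2 BR=0, R=2, W=0
[6] ALU needs rd=1 wr=1: FU; after: ALU=0 MUL=1 MEM=2 BR=0, R=2, W=0
[7] MEM needs rd=1 wr=1: WR_PORT; after: ALU=0 MUL=1 MEM=2 BR=0, R=2, W=0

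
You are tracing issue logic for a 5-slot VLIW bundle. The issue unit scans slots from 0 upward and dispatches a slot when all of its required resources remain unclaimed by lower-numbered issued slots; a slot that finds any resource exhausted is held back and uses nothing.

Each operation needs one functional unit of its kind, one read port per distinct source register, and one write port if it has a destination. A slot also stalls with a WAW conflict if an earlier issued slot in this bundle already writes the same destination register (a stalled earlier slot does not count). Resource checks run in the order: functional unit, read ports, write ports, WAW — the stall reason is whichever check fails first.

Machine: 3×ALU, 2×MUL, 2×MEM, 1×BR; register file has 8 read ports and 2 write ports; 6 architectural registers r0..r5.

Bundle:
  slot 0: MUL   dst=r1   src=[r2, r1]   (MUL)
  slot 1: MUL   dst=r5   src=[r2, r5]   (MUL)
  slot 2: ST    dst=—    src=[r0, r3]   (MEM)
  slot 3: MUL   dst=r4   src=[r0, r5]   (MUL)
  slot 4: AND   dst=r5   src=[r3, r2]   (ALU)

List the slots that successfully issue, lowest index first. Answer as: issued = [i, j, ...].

issued = [0, 1, 2]

(0) want 1×MUL +2rd +1wr — yes → AL3|MU1|ME2|BR1|rd6|wr1
(1) want 1×MUL +2rd +1wr — yes → AL3|MU0|ME2|BR1|rd4|wr0
(2) want 1×MEM +2rd +0wr — yes → AL3|MU0|ME1|BR1|rd2|wr0
(3) want 1×MUL +2rd +1wr — FU → AL3|MU0|ME1|BR1|rd2|wr0
(4) want 1×ALU +2rd +1wr — WR_PORT → AL3|MU0|ME1|BR1|rd2|wr0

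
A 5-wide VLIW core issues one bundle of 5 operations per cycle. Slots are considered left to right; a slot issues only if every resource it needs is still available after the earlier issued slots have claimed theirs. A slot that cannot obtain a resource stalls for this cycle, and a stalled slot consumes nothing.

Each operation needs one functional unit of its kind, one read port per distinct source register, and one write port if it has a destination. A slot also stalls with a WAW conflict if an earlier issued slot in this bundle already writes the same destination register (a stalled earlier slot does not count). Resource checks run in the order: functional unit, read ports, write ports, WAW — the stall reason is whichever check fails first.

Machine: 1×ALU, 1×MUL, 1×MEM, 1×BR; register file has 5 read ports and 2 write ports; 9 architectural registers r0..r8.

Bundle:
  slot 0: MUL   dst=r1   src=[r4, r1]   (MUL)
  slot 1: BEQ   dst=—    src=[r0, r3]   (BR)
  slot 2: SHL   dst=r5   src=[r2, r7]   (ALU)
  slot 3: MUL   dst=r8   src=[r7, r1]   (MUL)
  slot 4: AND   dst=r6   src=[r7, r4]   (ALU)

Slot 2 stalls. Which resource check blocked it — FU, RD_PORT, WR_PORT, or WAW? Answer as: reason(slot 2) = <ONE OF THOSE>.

reason(slot 2) = RD_PORT

(0) want 1×MUL +2rd +1wr — yes → AL1|MU0|ME1|BR1|rd3|wr1
(1) want 1×BR +2rd +0wr — yes → AL1|MU0|ME1|BR0|rd1|wr1
(2) want 1×ALU +2rd +1wr — RD_PORT → AL1|MU0|ME1|BR0|rd1|wr1
(3) want 1×MUL +2rd +1wr — FU → AL1|MU0|ME1|BR0|rd1|wr1
(4) want 1×ALU +2rd +1wr — RD_PORT → AL1|MU0|ME1|BR0|rd1|wr1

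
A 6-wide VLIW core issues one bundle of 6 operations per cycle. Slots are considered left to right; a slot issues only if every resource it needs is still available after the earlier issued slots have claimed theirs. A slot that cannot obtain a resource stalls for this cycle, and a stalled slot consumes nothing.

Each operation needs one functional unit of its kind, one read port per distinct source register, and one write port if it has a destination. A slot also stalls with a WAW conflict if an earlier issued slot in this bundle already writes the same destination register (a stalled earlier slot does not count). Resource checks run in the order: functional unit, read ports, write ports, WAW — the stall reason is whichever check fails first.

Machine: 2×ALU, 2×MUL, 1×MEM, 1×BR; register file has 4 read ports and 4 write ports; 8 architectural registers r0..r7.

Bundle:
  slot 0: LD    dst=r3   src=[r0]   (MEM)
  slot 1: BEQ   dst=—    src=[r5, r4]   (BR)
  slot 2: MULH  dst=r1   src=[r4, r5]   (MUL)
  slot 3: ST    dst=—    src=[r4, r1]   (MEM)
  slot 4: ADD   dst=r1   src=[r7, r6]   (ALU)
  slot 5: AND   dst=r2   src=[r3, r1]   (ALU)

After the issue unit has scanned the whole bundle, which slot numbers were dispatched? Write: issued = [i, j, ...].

issued = [0, 1]

  0. MEM→r3 ⇒ go  {2A/2Mu/0Ld/1B | 3r 3w}
  1. BR ⇒ go  {2A/2Mu/0Ld/0B | 1r 3w}
  2. MUL→r1 ⇒ no(RD_PORT)  {2A/2Mu/0Ld/0B | 1r 3w}
  3. MEM ⇒ no(FU)  {2A/2Mu/0Ld/0B | 1r 3w}
  4. ALU→r1 ⇒ no(RD_PORT)  {2A/2Mu/0Ld/0B | 1r 3w}
  5. ALU→r2 ⇒ no(RD_PORT)  {2A/2Mu/0Ld/0B | 1r 3w}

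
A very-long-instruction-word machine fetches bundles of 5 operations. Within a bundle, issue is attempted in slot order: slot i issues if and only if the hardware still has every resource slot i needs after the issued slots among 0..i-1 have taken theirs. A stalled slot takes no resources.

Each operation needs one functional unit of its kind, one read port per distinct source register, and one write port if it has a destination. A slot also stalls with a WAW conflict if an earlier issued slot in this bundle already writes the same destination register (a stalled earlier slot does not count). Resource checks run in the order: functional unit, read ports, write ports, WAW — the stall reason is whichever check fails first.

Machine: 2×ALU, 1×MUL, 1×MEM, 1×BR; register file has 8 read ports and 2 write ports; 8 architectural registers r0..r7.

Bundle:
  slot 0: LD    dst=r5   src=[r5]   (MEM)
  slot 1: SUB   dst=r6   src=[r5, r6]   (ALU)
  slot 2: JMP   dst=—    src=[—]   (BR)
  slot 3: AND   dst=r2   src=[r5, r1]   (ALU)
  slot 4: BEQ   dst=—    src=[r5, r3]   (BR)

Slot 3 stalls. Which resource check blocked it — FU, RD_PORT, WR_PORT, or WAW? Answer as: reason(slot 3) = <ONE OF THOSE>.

reason(slot 3) = WR_PORT

(0) want 1×MEM +1rd +1wr — yes → AL2|MU1|ME0|BR1|rd7|wr1
(1) want 1×ALU +2rd +1wr — yes → AL1|MU1|ME0|BR1|rd5|wr0
(2) want 1×BR +0rd +0wr — yes → AL1|MU1|ME0|BR0|rd5|wr0
(3) want 1×ALU +2rd +1wr — WR_PORT → AL1|MU1|ME0|BR0|rd5|wr0
(4) want 1×BR +2rd +0wr — FU → AL1|MU1|ME0|BR0|rd5|wr0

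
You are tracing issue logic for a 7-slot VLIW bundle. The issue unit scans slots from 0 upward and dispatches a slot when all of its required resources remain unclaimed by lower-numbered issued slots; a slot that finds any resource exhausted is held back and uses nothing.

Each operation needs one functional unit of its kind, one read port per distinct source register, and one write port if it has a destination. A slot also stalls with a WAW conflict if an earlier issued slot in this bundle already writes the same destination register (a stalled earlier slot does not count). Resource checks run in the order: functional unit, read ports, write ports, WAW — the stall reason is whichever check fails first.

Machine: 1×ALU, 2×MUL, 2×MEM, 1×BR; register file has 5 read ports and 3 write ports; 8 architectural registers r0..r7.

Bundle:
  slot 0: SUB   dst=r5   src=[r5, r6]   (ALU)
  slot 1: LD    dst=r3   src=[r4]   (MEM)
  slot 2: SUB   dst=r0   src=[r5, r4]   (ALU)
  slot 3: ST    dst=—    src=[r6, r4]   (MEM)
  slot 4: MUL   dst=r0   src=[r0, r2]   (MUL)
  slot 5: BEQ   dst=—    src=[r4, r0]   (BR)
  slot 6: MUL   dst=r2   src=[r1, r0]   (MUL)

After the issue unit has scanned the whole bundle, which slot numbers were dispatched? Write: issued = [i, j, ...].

issued = [0, 1, 3]

slot 0 (ALU): ISSUE — free A0,Mu2,Ld2,B1 rp3 wp2
slot 1 (MEM): ISSUE — free A0,Mu2,Ld1,B1 rp2 wp1
slot 2 (ALU): stall FU — free A0,Mu2,Ld1,B1 rp2 wp1
slot 3 (MEM): ISSUE — free A0,Mu2,Ld0,B1 rp0 wp1
slot 4 (MUL): stall RD_PORT — free A0,Mu2,Ld0,B1 rp0 wp1
slot 5 (BR): stall RD_PORT — free A0,Mu2,Ld0,B1 rp0 wp1
slot 6 (MUL): stall RD_PORT — free A0,Mu2,Ld0,B1 rp0 wp1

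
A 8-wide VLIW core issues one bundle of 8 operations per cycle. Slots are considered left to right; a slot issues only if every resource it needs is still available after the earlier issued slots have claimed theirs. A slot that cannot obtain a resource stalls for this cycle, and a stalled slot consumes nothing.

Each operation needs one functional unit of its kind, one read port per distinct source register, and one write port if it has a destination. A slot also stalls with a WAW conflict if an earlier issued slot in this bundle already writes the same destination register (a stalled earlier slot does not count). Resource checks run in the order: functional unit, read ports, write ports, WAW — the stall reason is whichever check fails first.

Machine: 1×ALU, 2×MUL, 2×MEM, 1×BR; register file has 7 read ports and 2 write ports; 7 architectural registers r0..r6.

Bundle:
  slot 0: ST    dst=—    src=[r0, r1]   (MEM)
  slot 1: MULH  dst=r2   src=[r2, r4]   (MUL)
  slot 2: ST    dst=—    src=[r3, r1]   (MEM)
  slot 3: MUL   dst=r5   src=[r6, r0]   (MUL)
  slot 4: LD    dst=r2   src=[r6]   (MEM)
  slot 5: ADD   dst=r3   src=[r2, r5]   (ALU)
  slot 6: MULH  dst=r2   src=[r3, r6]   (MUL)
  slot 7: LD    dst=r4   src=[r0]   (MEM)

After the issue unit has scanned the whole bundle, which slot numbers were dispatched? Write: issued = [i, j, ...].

issued = [0, 1, 2]

  0. MEM ⇒ go  {1A/2Mu/1Ld/1B | 5r 2w}
  1. MUL→r2 ⇒ go  {1A/1Mu/1Ld/1B | 3r 1w}
  2. MEM ⇒ go  {1A/1Mu/0Ld/1B | 1r 1w}
  3. MUL→r5 ⇒ no(RD_PORT)  {1A/1Mu/0Ld/1B | 1r 1w}
  4. MEM→r2 ⇒ no(FU)  {1A/1Mu/0Ld/1B | 1r 1w}
  5. ALU→r3 ⇒ no(RD_PORT)  {1A/1Mu/0Ld/1B | 1r 1w}
  6. MUL→r2 ⇒ no(RD_PORT)  {1A/1Mu/0Ld/1B | 1r 1w}
  7. MEM→r4 ⇒ no(FU)  {1A/1Mu/0Ld/1B | 1r 1w}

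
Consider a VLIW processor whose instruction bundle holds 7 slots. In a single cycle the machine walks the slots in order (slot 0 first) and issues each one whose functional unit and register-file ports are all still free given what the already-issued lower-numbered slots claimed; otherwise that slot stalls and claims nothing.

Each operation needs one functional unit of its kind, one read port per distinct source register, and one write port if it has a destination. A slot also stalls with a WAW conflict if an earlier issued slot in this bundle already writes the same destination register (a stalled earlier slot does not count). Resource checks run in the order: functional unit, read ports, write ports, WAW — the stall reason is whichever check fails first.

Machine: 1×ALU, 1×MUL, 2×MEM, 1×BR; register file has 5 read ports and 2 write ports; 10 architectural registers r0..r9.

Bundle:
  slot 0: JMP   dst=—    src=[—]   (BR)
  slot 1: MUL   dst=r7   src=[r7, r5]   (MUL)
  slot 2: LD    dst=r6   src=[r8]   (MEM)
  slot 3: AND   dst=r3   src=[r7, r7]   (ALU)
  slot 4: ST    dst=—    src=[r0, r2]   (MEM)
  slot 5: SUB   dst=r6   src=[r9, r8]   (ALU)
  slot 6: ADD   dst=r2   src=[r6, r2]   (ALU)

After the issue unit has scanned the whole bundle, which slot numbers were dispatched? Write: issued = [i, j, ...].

issued = [0, 1, 2, 4]

  0. BR ⇒ go  {1A/1Mu/2Ld/0B | 5r 2w}
  1. MUL→r7 ⇒ go  {1A/0Mu/2Ld/0B | 3r 1w}
  2. MEM→r6 ⇒ go  {1A/0Mu/1Ld/0B | 2r 0w}
  3. ALU→r3 ⇒ no(WR_PORT)  {1A/0Mu/1Ld/0B | 2r 0w}
  4. MEM ⇒ go  {1A/0Mu/0Ld/0B | 0r 0w}
  5. ALU→r6 ⇒ no(RD_PORT)  {1A/0Mu/0Ld/0B | 0r 0w}
  6. ALU→r2 ⇒ no(RD_PORT)  {1A/0Mu/0Ld/0B | 0r 0w}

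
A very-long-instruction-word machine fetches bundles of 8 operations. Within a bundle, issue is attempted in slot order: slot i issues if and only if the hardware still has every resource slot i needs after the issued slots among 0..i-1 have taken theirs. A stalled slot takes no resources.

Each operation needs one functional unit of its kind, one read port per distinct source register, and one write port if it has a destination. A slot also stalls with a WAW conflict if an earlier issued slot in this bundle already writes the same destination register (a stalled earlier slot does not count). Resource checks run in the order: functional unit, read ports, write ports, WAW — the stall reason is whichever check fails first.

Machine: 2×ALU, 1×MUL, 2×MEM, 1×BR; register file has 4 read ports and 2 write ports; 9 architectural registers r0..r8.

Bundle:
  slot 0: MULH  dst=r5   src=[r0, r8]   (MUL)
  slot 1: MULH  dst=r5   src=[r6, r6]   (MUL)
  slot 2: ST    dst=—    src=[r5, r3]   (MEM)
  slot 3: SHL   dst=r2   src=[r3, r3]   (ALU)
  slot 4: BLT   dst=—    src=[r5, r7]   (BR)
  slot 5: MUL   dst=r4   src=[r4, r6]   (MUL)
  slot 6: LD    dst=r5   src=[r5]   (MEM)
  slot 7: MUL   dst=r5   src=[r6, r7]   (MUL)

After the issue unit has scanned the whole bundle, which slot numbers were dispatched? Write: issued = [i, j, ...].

issued = [0, 2]

#0 MUL src=r0,r8 dispatched  <A:2 Mu:0 Ld:2 B:1 rd:2 wr:1>
#1 MUL src=r6,r6 held:FU  <A:2 Mu:0 Ld:2 B:1 rd:2 wr:1>
#2 MEM src=r5,r3 dispatched  <A:2 Mu:0 Ld:1 B:1 rd:0 wr:1>
#3 ALU src=r3,r3 held:RD_PORT  <A:2 Mu:0 Ld:1 B:1 rd:0 wr:1>
#4 BR src=r5,r7 held:RD_PORT  <A:2 Mu:0 Ld:1 B:1 rd:0 wr:1>
#5 MUL src=r4,r6 held:FU  <A:2 Mu:0 Ld:1 B:1 rd:0 wr:1>
#6 MEM src=r5 held:RD_PORT  <A:2 Mu:0 Ld:1 B:1 rd:0 wr:1>
#7 MUL src=r6,r7 held:FU  <A:2 Mu:0 Ld:1 B:1 rd:0 wr:1>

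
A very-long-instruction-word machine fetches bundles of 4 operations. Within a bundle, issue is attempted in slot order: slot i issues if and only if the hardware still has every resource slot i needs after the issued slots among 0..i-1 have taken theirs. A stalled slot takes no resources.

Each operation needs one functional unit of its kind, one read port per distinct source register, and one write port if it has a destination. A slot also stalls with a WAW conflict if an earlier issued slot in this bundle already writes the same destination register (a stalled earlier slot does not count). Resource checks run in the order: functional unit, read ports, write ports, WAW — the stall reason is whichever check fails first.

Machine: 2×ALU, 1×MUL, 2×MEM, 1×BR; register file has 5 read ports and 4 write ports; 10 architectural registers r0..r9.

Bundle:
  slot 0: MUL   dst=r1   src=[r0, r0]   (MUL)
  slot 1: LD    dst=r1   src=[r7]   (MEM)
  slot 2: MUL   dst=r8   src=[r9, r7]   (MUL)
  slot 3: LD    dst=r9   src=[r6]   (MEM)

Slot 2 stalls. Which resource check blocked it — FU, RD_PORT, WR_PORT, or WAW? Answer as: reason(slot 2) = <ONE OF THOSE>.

reason(slot 2) = FU

(0) want 1×MUL +1rd +1wr — yes → AL2|MU0|ME2|BR1|rd4|wr3
(1) want 1×MEM +1rd +1wr — WAW → AL2|MU0|ME2|BR1|rd4|wr3
(2) want 1×MUL +2rd +1wr — FU → AL2|MU0|ME2|BR1|rd4|wr3
(3) want 1×MEM +1rd +1wr — yes → AL2|MU0|ME1|BR1|rd3|wr2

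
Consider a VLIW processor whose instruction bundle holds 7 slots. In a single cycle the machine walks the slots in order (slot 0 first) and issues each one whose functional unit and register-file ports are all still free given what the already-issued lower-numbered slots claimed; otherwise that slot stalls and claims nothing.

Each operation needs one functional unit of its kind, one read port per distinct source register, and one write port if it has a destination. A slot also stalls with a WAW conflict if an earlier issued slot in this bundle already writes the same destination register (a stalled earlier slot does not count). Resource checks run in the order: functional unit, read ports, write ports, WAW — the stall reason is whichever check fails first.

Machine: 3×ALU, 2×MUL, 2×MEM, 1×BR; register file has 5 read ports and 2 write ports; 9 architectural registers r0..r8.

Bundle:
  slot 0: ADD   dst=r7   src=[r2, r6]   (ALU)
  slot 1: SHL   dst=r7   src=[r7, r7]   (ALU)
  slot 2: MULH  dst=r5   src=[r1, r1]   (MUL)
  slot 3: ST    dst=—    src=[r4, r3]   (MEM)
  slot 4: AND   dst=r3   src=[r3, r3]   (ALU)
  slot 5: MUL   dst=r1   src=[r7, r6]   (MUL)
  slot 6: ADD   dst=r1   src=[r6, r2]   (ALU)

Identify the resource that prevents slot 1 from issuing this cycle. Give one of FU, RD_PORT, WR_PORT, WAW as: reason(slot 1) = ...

slot 0 (ALU): ISSUE — free A2,Mu2,Ld2,B1 rp3 wp1
slot 1 (ALU): stall WAW — free A2,Mu2,Ld2,B1 rp3 wp1
slot 2 (MUL): ISSUE — free A2,Mu1,Ld2,B1 rp2 wp0
slot 3 (MEM): ISSUE — free A2,Mu1,Ld1,B1 rp0 wp0
slot 4 (ALU): stall RD_PORT — free A2,Mu1,Ld1,B1 rp0 wp0
slot 5 (MUL): stall RD_PORT — free A2,Mu1,Ld1,B1 rp0 wp0
slot 6 (ALU): stall RD_PORT — free A2,Mu1,Ld1,B1 rp0 wp0

reason(slot 1) = WAW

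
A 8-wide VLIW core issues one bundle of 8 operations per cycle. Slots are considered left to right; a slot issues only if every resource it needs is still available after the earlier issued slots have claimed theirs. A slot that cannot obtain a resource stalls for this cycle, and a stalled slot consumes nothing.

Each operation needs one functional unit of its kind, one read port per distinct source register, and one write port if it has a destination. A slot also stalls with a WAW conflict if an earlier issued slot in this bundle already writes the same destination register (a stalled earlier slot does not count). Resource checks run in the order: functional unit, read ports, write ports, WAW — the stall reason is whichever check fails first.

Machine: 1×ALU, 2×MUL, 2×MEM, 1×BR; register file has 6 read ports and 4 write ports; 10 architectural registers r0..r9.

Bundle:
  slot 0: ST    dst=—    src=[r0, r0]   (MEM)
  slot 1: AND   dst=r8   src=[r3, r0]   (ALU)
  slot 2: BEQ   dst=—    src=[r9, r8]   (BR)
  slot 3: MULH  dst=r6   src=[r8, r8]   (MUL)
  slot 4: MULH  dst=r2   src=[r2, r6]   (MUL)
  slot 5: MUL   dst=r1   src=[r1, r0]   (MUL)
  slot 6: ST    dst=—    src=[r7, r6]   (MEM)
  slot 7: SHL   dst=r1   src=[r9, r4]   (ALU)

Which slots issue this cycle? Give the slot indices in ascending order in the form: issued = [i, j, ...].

issued = [0, 1, 2, 3]

  0. MEM ⇒ go  {1A/2Mu/1Ld/1B | 5r 4w}
  1. ALU→r8 ⇒ go  {0A/2Mu/1Ld/1B | 3r 3w}
  2. BR ⇒ go  {0A/2Mu/1Ld/0B | 1r 3w}
  3. MUL→r6 ⇒ go  {0A/1Mu/1Ld/0B | 0r 2w}
  4. MUL→r2 ⇒ no(RD_PORT)  {0A/1Mu/1Ld/0B | 0r 2w}
  5. MUL→r1 ⇒ no(RD_PORT)  {0A/1Mu/1Ld/0B | 0r 2w}
  6. MEM ⇒ no(RD_PORT)  {0A/1Mu/1Ld/0B | 0r 2w}
  7. ALU→r1 ⇒ no(FU)  {0A/1Mu/1Ld/0B | 0r 2w}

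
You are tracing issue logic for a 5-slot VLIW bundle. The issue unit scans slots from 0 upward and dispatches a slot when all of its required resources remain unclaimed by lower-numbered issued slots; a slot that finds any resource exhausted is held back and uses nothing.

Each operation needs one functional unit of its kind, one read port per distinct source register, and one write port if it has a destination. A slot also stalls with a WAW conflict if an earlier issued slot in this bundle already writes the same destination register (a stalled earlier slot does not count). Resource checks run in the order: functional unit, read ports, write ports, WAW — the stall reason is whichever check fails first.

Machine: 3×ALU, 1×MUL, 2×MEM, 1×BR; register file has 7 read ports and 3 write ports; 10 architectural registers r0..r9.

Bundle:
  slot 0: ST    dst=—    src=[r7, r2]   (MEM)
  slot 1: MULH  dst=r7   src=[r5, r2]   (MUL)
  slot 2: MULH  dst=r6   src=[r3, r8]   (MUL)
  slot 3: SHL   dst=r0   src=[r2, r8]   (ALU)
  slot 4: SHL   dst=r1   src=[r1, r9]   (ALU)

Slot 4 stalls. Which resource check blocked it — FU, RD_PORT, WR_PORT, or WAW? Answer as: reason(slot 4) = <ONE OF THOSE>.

slot 0 (MEM): ISSUE — free A3,Mu1,Ld1,B1 rp5 wp3
slot 1 (MUL): ISSUE — free A3,Mu0,Ld1,B1 rp3 wp2
slot 2 (MUL): stall FU — free A3,Mu0,Ld1,B1 rp3 wp2
slot 3 (ALU): ISSUE — free A2,Mu0,Ld1,B1 rp1 wp1
slot 4 (ALU): stall RD_PORT — free A2,Mu0,Ld1,B1 rp1 wp1

reason(slot 4) = RD_PORT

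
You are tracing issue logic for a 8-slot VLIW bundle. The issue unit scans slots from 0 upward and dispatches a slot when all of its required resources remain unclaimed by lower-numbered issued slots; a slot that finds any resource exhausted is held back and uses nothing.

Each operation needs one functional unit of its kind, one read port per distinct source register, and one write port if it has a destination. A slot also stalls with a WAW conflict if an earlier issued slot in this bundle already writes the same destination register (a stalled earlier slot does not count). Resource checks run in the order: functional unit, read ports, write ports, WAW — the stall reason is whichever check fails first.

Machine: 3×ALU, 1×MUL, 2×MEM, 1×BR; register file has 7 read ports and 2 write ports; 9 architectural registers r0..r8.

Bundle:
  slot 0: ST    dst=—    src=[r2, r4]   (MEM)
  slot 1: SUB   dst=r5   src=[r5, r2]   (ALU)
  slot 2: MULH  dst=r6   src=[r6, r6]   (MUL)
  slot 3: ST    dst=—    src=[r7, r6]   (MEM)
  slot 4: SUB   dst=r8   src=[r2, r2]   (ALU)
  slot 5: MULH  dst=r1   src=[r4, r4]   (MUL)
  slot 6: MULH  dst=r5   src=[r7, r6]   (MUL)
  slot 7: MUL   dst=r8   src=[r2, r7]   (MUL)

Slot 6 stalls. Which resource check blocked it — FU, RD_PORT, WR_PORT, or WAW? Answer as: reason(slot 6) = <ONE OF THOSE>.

reason(slot 6) = FU

slot 0 (MEM): ISSUE — free A3,Mu1,Ld1,B1 rp5 wp2
slot 1 (ALU): ISSUE — free A2,Mu1,Ld1,B1 rp3 wp1
slot 2 (MUL): ISSUE — free A2,Mu0,Ld1,B1 rp2 wp0
slot 3 (MEM): ISSUE — free A2,Mu0,Ld0,B1 rp0 wp0
slot 4 (ALU): stall RD_PORT — free A2,Mu0,Ld0,B1 rp0 wp0
slot 5 (MUL): stall FU — free A2,Mu0,Ld0,B1 rp0 wp0
slot 6 (MUL): stall FU — free A2,Mu0,Ld0,B1 rp0 wp0
slot 7 (MUL): stall FU — free A2,Mu0,Ld0,B1 rp0 wp0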